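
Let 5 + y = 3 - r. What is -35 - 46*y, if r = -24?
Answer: -1047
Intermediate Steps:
y = 22 (y = -5 + (3 - 1*(-24)) = -5 + (3 + 24) = -5 + 27 = 22)
-35 - 46*y = -35 - 46*22 = -35 - 1012 = -1047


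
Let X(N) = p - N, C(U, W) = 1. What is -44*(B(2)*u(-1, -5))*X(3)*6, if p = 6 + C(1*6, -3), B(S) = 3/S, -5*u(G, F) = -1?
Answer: -1584/5 ≈ -316.80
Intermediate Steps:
u(G, F) = ⅕ (u(G, F) = -⅕*(-1) = ⅕)
p = 7 (p = 6 + 1 = 7)
X(N) = 7 - N
-44*(B(2)*u(-1, -5))*X(3)*6 = -44*((3/2)*(⅕))*(7 - 1*3)*6 = -44*((3*(½))*(⅕))*(7 - 3)*6 = -44*((3/2)*(⅕))*4*6 = -44*(3/10)*4*6 = -264*6/5 = -44*36/5 = -1584/5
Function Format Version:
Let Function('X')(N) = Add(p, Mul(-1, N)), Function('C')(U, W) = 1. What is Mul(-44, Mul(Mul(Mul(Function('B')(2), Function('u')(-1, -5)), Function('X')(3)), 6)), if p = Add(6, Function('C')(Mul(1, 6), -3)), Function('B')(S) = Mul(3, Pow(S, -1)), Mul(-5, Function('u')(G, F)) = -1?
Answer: Rational(-1584, 5) ≈ -316.80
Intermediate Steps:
Function('u')(G, F) = Rational(1, 5) (Function('u')(G, F) = Mul(Rational(-1, 5), -1) = Rational(1, 5))
p = 7 (p = Add(6, 1) = 7)
Function('X')(N) = Add(7, Mul(-1, N))
Mul(-44, Mul(Mul(Mul(Function('B')(2), Function('u')(-1, -5)), Function('X')(3)), 6)) = Mul(-44, Mul(Mul(Mul(Mul(3, Pow(2, -1)), Rational(1, 5)), Add(7, Mul(-1, 3))), 6)) = Mul(-44, Mul(Mul(Mul(Mul(3, Rational(1, 2)), Rational(1, 5)), Add(7, -3)), 6)) = Mul(-44, Mul(Mul(Mul(Rational(3, 2), Rational(1, 5)), 4), 6)) = Mul(-44, Mul(Mul(Rational(3, 10), 4), 6)) = Mul(-44, Mul(Rational(6, 5), 6)) = Mul(-44, Rational(36, 5)) = Rational(-1584, 5)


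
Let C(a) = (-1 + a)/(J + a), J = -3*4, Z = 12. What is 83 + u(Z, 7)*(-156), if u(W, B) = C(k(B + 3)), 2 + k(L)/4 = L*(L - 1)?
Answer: -6634/85 ≈ -78.047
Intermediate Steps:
k(L) = -8 + 4*L*(-1 + L) (k(L) = -8 + 4*(L*(L - 1)) = -8 + 4*(L*(-1 + L)) = -8 + 4*L*(-1 + L))
J = -12
C(a) = (-1 + a)/(-12 + a)
u(W, B) = (-21 - 4*B + 4*(3 + B)²)/(-32 - 4*B + 4*(3 + B)²) (u(W, B) = (-1 + (-8 - 4*(B + 3) + 4*(B + 3)²))/(-12 + (-8 - 4*(B + 3) + 4*(B + 3)²)) = (-1 + (-8 - 4*(3 + B) + 4*(3 + B)²))/(-12 + (-8 - 4*(3 + B) + 4*(3 + B)²)) = (-1 + (-8 + (-12 - 4*B) + 4*(3 + B)²))/(-12 + (-8 + (-12 - 4*B) + 4*(3 + B)²)) = (-1 + (-20 - 4*B + 4*(3 + B)²))/(-12 + (-20 - 4*B + 4*(3 + B)²)) = (-21 - 4*B + 4*(3 + B)²)/(-32 - 4*B + 4*(3 + B)²))
83 + u(Z, 7)*(-156) = 83 + ((15/4 + 7² + 5*7)/(1 + 7² + 5*7))*(-156) = 83 + ((15/4 + 49 + 35)/(1 + 49 + 35))*(-156) = 83 + ((351/4)/85)*(-156) = 83 + ((1/85)*(351/4))*(-156) = 83 + (351/340)*(-156) = 83 - 13689/85 = -6634/85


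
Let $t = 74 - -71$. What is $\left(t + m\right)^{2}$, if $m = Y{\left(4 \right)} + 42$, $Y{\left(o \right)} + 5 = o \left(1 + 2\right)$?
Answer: $37636$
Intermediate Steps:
$t = 145$ ($t = 74 + 71 = 145$)
$Y{\left(o \right)} = -5 + 3 o$ ($Y{\left(o \right)} = -5 + o \left(1 + 2\right) = -5 + o 3 = -5 + 3 o$)
$m = 49$ ($m = \left(-5 + 3 \cdot 4\right) + 42 = \left(-5 + 12\right) + 42 = 7 + 42 = 49$)
$\left(t + m\right)^{2} = \left(145 + 49\right)^{2} = 194^{2} = 37636$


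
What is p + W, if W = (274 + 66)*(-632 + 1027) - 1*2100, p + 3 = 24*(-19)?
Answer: 131741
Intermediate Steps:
p = -459 (p = -3 + 24*(-19) = -3 - 456 = -459)
W = 132200 (W = 340*395 - 2100 = 134300 - 2100 = 132200)
p + W = -459 + 132200 = 131741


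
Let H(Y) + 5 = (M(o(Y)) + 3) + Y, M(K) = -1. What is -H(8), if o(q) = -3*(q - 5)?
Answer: -5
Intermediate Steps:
o(q) = 15 - 3*q (o(q) = -3*(-5 + q) = 15 - 3*q)
H(Y) = -3 + Y (H(Y) = -5 + ((-1 + 3) + Y) = -5 + (2 + Y) = -3 + Y)
-H(8) = -(-3 + 8) = -1*5 = -5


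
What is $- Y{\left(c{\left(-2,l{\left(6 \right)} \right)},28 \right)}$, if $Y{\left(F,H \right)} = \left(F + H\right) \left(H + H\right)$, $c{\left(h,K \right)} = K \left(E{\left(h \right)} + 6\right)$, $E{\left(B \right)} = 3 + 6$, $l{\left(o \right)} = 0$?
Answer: $-1568$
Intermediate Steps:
$E{\left(B \right)} = 9$
$c{\left(h,K \right)} = 15 K$ ($c{\left(h,K \right)} = K \left(9 + 6\right) = K 15 = 15 K$)
$Y{\left(F,H \right)} = 2 H \left(F + H\right)$ ($Y{\left(F,H \right)} = \left(F + H\right) 2 H = 2 H \left(F + H\right)$)
$- Y{\left(c{\left(-2,l{\left(6 \right)} \right)},28 \right)} = - 2 \cdot 28 \left(15 \cdot 0 + 28\right) = - 2 \cdot 28 \left(0 + 28\right) = - 2 \cdot 28 \cdot 28 = \left(-1\right) 1568 = -1568$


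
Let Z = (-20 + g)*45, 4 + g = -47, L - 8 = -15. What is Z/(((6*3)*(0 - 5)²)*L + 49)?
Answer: 3195/3101 ≈ 1.0303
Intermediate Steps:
L = -7 (L = 8 - 15 = -7)
g = -51 (g = -4 - 47 = -51)
Z = -3195 (Z = (-20 - 51)*45 = -71*45 = -3195)
Z/(((6*3)*(0 - 5)²)*L + 49) = -3195/(((6*3)*(0 - 5)²)*(-7) + 49) = -3195/((18*(-5)²)*(-7) + 49) = -3195/((18*25)*(-7) + 49) = -3195/(450*(-7) + 49) = -3195/(-3150 + 49) = -3195/(-3101) = -3195*(-1/3101) = 3195/3101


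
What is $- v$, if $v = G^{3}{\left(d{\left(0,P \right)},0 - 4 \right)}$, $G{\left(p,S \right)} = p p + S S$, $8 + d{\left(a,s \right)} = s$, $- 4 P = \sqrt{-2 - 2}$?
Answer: $- \frac{31481791}{64} - \frac{304259 i}{2} \approx -4.919 \cdot 10^{5} - 1.5213 \cdot 10^{5} i$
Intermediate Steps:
$P = - \frac{i}{2}$ ($P = - \frac{\sqrt{-2 - 2}}{4} = - \frac{\sqrt{-4}}{4} = - \frac{2 i}{4} = - \frac{i}{2} \approx - 0.5 i$)
$d{\left(a,s \right)} = -8 + s$
$G{\left(p,S \right)} = S^{2} + p^{2}$ ($G{\left(p,S \right)} = p^{2} + S^{2} = S^{2} + p^{2}$)
$v = \left(16 + \left(-8 - \frac{i}{2}\right)^{2}\right)^{3}$ ($v = \left(\left(0 - 4\right)^{2} + \left(-8 - \frac{i}{2}\right)^{2}\right)^{3} = \left(\left(-4\right)^{2} + \left(-8 - \frac{i}{2}\right)^{2}\right)^{3} = \left(16 + \left(-8 - \frac{i}{2}\right)^{2}\right)^{3} \approx 4.919 \cdot 10^{5} + 1.5213 \cdot 10^{5} i$)
$- v = - (\frac{31481791}{64} + \frac{304259 i}{2}) = - \frac{31481791}{64} - \frac{304259 i}{2}$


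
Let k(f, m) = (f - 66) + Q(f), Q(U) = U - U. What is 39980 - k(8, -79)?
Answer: 40038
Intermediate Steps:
Q(U) = 0
k(f, m) = -66 + f (k(f, m) = (f - 66) + 0 = (-66 + f) + 0 = -66 + f)
39980 - k(8, -79) = 39980 - (-66 + 8) = 39980 - 1*(-58) = 39980 + 58 = 40038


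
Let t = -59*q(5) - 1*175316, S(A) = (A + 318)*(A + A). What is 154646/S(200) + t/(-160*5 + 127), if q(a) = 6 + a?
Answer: 18282012379/69722800 ≈ 262.21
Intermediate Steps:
S(A) = 2*A*(318 + A) (S(A) = (318 + A)*(2*A) = 2*A*(318 + A))
t = -175965 (t = -59*(6 + 5) - 1*175316 = -59*11 - 175316 = -649 - 175316 = -175965)
154646/S(200) + t/(-160*5 + 127) = 154646/((2*200*(318 + 200))) - 175965/(-160*5 + 127) = 154646/((2*200*518)) - 175965/(-800 + 127) = 154646/207200 - 175965/(-673) = 154646*(1/207200) - 175965*(-1/673) = 77323/103600 + 175965/673 = 18282012379/69722800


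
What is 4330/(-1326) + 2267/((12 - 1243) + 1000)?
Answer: -667712/51051 ≈ -13.079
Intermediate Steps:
4330/(-1326) + 2267/((12 - 1243) + 1000) = 4330*(-1/1326) + 2267/(-1231 + 1000) = -2165/663 + 2267/(-231) = -2165/663 + 2267*(-1/231) = -2165/663 - 2267/231 = -667712/51051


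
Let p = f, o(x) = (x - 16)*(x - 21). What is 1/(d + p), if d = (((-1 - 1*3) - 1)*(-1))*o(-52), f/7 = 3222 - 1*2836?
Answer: 1/27522 ≈ 3.6335e-5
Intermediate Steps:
f = 2702 (f = 7*(3222 - 1*2836) = 7*(3222 - 2836) = 7*386 = 2702)
o(x) = (-21 + x)*(-16 + x) (o(x) = (-16 + x)*(-21 + x) = (-21 + x)*(-16 + x))
p = 2702
d = 24820 (d = (((-1 - 1*3) - 1)*(-1))*(336 + (-52)**2 - 37*(-52)) = (((-1 - 3) - 1)*(-1))*(336 + 2704 + 1924) = ((-4 - 1)*(-1))*4964 = -5*(-1)*4964 = 5*4964 = 24820)
1/(d + p) = 1/(24820 + 2702) = 1/27522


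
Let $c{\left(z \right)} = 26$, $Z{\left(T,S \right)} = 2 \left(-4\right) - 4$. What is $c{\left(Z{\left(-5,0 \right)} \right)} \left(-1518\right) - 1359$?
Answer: $-40827$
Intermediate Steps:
$Z{\left(T,S \right)} = -12$ ($Z{\left(T,S \right)} = -8 - 4 = -12$)
$c{\left(Z{\left(-5,0 \right)} \right)} \left(-1518\right) - 1359 = 26 \left(-1518\right) - 1359 = -39468 - 1359 = -40827$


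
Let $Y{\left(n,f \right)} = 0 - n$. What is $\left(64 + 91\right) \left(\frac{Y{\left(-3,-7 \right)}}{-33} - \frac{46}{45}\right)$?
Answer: $- \frac{17081}{99} \approx -172.54$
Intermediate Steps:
$Y{\left(n,f \right)} = - n$
$\left(64 + 91\right) \left(\frac{Y{\left(-3,-7 \right)}}{-33} - \frac{46}{45}\right) = \left(64 + 91\right) \left(\frac{\left(-1\right) \left(-3\right)}{-33} - \frac{46}{45}\right) = 155 \left(3 \left(- \frac{1}{33}\right) - \frac{46}{45}\right) = 155 \left(- \frac{1}{11} - \frac{46}{45}\right) = 155 \left(- \frac{551}{495}\right) = - \frac{17081}{99}$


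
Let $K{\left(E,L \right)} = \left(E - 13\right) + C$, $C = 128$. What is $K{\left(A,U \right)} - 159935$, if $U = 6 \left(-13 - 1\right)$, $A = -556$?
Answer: $-160376$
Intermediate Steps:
$U = -84$ ($U = 6 \left(-14\right) = -84$)
$K{\left(E,L \right)} = 115 + E$ ($K{\left(E,L \right)} = \left(E - 13\right) + 128 = \left(-13 + E\right) + 128 = 115 + E$)
$K{\left(A,U \right)} - 159935 = \left(115 - 556\right) - 159935 = -441 - 159935 = -160376$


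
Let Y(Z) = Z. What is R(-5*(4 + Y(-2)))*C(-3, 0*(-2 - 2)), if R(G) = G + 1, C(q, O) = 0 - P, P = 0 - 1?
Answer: -9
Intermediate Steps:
P = -1
C(q, O) = 1 (C(q, O) = 0 - 1*(-1) = 0 + 1 = 1)
R(G) = 1 + G
R(-5*(4 + Y(-2)))*C(-3, 0*(-2 - 2)) = (1 - 5*(4 - 2))*1 = (1 - 5*2)*1 = (1 - 10)*1 = -9*1 = -9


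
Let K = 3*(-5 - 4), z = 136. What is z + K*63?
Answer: -1565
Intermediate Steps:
K = -27 (K = 3*(-9) = -27)
z + K*63 = 136 - 27*63 = 136 - 1701 = -1565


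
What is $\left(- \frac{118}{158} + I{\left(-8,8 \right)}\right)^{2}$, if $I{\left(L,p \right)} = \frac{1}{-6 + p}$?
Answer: $\frac{1521}{24964} \approx 0.060928$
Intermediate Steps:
$\left(- \frac{118}{158} + I{\left(-8,8 \right)}\right)^{2} = \left(- \frac{118}{158} + \frac{1}{-6 + 8}\right)^{2} = \left(\left(-118\right) \frac{1}{158} + \frac{1}{2}\right)^{2} = \left(- \frac{59}{79} + \frac{1}{2}\right)^{2} = \left(- \frac{39}{158}\right)^{2} = \frac{1521}{24964}$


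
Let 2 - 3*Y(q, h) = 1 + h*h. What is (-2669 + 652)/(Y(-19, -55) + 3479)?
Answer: -2017/2471 ≈ -0.81627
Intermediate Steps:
Y(q, h) = ⅓ - h²/3 (Y(q, h) = ⅔ - (1 + h*h)/3 = ⅔ - (1 + h²)/3 = ⅔ + (-⅓ - h²/3) = ⅓ - h²/3)
(-2669 + 652)/(Y(-19, -55) + 3479) = (-2669 + 652)/((⅓ - ⅓*(-55)²) + 3479) = -2017/((⅓ - ⅓*3025) + 3479) = -2017/((⅓ - 3025/3) + 3479) = -2017/(-1008 + 3479) = -2017/2471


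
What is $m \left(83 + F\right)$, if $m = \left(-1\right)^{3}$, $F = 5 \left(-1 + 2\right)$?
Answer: $-88$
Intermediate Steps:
$F = 5$ ($F = 5 \cdot 1 = 5$)
$m = -1$
$m \left(83 + F\right) = - (83 + 5) = \left(-1\right) 88 = -88$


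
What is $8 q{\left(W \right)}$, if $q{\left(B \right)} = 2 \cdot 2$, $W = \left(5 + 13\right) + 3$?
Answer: $32$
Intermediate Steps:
$W = 21$ ($W = 18 + 3 = 21$)
$q{\left(B \right)} = 4$
$8 q{\left(W \right)} = 8 \cdot 4 = 32$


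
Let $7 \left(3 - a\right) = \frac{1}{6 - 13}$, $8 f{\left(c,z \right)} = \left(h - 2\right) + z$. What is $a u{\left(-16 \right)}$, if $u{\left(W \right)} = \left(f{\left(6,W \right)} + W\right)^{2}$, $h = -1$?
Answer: $\frac{16317}{16} \approx 1019.8$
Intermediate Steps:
$f{\left(c,z \right)} = - \frac{3}{8} + \frac{z}{8}$ ($f{\left(c,z \right)} = \frac{\left(-1 - 2\right) + z}{8} = \frac{-3 + z}{8} = - \frac{3}{8} + \frac{z}{8}$)
$a = \frac{148}{49}$ ($a = 3 - \frac{1}{7 \left(6 - 13\right)} = 3 - \frac{1}{7 \left(-7\right)} = 3 - - \frac{1}{49} = 3 + \frac{1}{49} = \frac{148}{49} \approx 3.0204$)
$u{\left(W \right)} = \left(- \frac{3}{8} + \frac{9 W}{8}\right)^{2}$ ($u{\left(W \right)} = \left(\left(- \frac{3}{8} + \frac{W}{8}\right) + W\right)^{2} = \left(- \frac{3}{8} + \frac{9 W}{8}\right)^{2}$)
$a u{\left(-16 \right)} = \frac{148 \frac{9 \left(-1 + 3 \left(-16\right)\right)^{2}}{64}}{49} = \frac{148 \frac{9 \left(-1 - 48\right)^{2}}{64}}{49} = \frac{148 \frac{9 \left(-49\right)^{2}}{64}}{49} = \frac{148 \cdot \frac{9}{64} \cdot 2401}{49} = \frac{148}{49} \cdot \frac{21609}{64} = \frac{16317}{16}$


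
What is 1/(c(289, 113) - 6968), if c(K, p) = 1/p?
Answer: -113/787383 ≈ -0.00014351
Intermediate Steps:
1/(c(289, 113) - 6968) = 1/(1/113 - 6968) = 1/(-787383/113) = -113/787383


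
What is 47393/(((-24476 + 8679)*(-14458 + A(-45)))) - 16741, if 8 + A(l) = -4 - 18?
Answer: -3831461328183/228866936 ≈ -16741.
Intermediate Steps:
A(l) = -30 (A(l) = -8 + (-4 - 18) = -8 - 22 = -30)
47393/(((-24476 + 8679)*(-14458 + A(-45)))) - 16741 = 47393/(((-24476 + 8679)*(-14458 - 30))) - 16741 = 47393/((-15797*(-14488))) - 16741 = 47393/228866936 - 16741 = -3831461328183/228866936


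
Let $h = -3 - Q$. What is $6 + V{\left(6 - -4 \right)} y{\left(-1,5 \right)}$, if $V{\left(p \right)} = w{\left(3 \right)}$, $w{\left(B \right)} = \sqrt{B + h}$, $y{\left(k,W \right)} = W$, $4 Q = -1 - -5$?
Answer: $6 + 5 i \approx 6.0 + 5.0 i$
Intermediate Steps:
$Q = 1$ ($Q = \frac{-1 - -5}{4} = \frac{-1 + 5}{4} = \frac{1}{4} \cdot 4 = 1$)
$h = -4$ ($h = -3 - 1 = -4$)
$w{\left(B \right)} = \sqrt{-4 + B}$ ($w{\left(B \right)} = \sqrt{B - 4} = \sqrt{-4 + B}$)
$V{\left(p \right)} = i$ ($V{\left(p \right)} = \sqrt{-4 + 3} = \sqrt{-1} = i$)
$6 + V{\left(6 - -4 \right)} y{\left(-1,5 \right)} = 6 + i 5 = 6 + 5 i$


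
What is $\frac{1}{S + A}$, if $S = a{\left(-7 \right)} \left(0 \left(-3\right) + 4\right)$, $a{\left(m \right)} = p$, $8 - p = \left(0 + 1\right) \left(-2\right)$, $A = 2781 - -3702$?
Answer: $\frac{1}{6523} \approx 0.0001533$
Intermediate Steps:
$A = 6483$ ($A = 2781 + 3702 = 6483$)
$p = 10$ ($p = 8 - \left(0 + 1\right) \left(-2\right) = 8 - 1 \left(-2\right) = 8 - -2 = 8 + 2 = 10$)
$a{\left(m \right)} = 10$
$S = 40$ ($S = 10 \left(0 \left(-3\right) + 4\right) = 10 \left(0 + 4\right) = 10 \cdot 4 = 40$)
$\frac{1}{S + A} = \frac{1}{40 + 6483} = \frac{1}{6523}$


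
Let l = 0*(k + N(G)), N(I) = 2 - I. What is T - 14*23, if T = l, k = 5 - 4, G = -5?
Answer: -322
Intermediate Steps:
k = 1
l = 0 (l = 0*(1 + (2 - 1*(-5))) = 0*(1 + (2 + 5)) = 0*(1 + 7) = 0*8 = 0)
T = 0
T - 14*23 = 0 - 14*23 = 0 - 322 = -322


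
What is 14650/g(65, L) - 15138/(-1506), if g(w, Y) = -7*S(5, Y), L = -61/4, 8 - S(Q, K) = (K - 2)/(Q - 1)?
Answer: -55355183/346129 ≈ -159.93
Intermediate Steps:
S(Q, K) = 8 - (-2 + K)/(-1 + Q) (S(Q, K) = 8 - (K - 2)/(Q - 1) = 8 - (-2 + K)/(-1 + Q))
L = -61/4 (L = -61*1/4 = -61/4 ≈ -15.250)
g(w, Y) = -119/2 + 7*Y/4 (g(w, Y) = -7*(-6 - Y + 8*5)/(-1 + 5) = -7*(-6 - Y + 40)/4 = -7*(34 - Y)/4 = -7*(17/2 - Y/4) = -119/2 + 7*Y/4)
14650/g(65, L) - 15138/(-1506) = 14650/(-119/2 + (7/4)*(-61/4)) - 15138/(-1506) = 14650/(-119/2 - 427/16) - 15138*(-1/1506) = 14650/(-1379/16) + 2523/251 = 14650*(-16/1379) + 2523/251 = -234400/1379 + 2523/251 = -55355183/346129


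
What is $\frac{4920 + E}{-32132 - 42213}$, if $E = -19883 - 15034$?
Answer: $\frac{29997}{74345} \approx 0.40348$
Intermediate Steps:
$E = -34917$ ($E = -19883 - 15034 = -34917$)
$\frac{4920 + E}{-32132 - 42213} = \frac{4920 - 34917}{-32132 - 42213} = - \frac{29997}{-74345} = \left(-29997\right) \left(- \frac{1}{74345}\right) = \frac{29997}{74345}$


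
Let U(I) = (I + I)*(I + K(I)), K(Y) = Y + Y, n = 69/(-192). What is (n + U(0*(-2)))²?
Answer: 529/4096 ≈ 0.12915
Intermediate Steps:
n = -23/64 (n = 69*(-1/192) = -23/64 ≈ -0.35938)
K(Y) = 2*Y
U(I) = 6*I² (U(I) = (I + I)*(I + 2*I) = (2*I)*(3*I) = 6*I²)
(n + U(0*(-2)))² = (-23/64 + 6*(0*(-2))²)² = (-23/64 + 6*0²)² = (-23/64 + 6*0)² = (-23/64 + 0)² = (-23/64)² = 529/4096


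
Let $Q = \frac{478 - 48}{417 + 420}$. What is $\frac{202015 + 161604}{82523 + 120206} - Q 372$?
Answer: $- \frac{345421309}{1824561} \approx -189.32$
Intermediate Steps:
$Q = \frac{430}{837}$ ($Q = \frac{478 - 48}{837} = 430 \cdot \frac{1}{837} = \frac{430}{837} \approx 0.51374$)
$\frac{202015 + 161604}{82523 + 120206} - Q 372 = \frac{202015 + 161604}{82523 + 120206} - \frac{430}{837} \cdot 372 = \frac{363619}{202729} - \frac{1720}{9} = - \frac{345421309}{1824561}$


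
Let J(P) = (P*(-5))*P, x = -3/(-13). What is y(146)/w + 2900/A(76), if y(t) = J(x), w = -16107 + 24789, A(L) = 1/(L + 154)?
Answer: 326220361985/489086 ≈ 6.6700e+5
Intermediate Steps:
A(L) = 1/(154 + L)
x = 3/13 (x = -3*(-1/13) = 3/13 ≈ 0.23077)
w = 8682
J(P) = -5*P² (J(P) = (-5*P)*P = -5*P²)
y(t) = -45/169 (y(t) = -5*(3/13)² = -5*9/169 = -45/169)
y(146)/w + 2900/A(76) = -45/169/8682 + 2900/(1/(154 + 76)) = -45/169*1/8682 + 2900/(1/230) = -15/489086 + 2900/(1/230) = -15/489086 + 2900*230 = -15/489086 + 667000 = 326220361985/489086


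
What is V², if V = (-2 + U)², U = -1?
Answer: 81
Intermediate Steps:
V = 9 (V = (-2 - 1)² = (-3)² = 9)
V² = 9² = 81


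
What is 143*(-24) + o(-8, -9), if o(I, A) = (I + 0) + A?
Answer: -3449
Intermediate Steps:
o(I, A) = A + I (o(I, A) = I + A = A + I)
143*(-24) + o(-8, -9) = 143*(-24) + (-9 - 8) = -3432 - 17 = -3449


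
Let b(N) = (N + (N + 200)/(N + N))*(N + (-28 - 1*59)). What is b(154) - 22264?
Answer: -1827825/154 ≈ -11869.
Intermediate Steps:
b(N) = (-87 + N)*(N + (200 + N)/(2*N)) (b(N) = (N + (200 + N)/((2*N)))*(N + (-28 - 59)) = (N + (200 + N)*(1/(2*N)))*(N - 87) = (N + (200 + N)/(2*N))*(-87 + N) = (-87 + N)*(N + (200 + N)/(2*N)))
b(154) - 22264 = (113/2 + 154² - 8700/154 - 173/2*154) - 22264 = (113/2 + 23716 - 8700*1/154 - 13321) - 22264 = (113/2 + 23716 - 4350/77 - 13321) - 22264 = 1600831/154 - 22264 = -1827825/154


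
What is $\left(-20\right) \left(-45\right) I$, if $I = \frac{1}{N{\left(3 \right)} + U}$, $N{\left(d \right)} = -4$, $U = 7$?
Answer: $300$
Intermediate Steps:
$I = \frac{1}{3}$ ($I = \frac{1}{-4 + 7} = \frac{1}{3} \approx 0.33333$)
$\left(-20\right) \left(-45\right) I = \left(-20\right) \left(-45\right) \frac{1}{3} = 900 \cdot \frac{1}{3} = 300$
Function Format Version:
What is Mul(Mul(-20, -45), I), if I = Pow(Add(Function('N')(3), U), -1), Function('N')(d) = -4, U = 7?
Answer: 300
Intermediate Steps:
I = Rational(1, 3) (I = Pow(Add(-4, 7), -1) = Pow(3, -1) = Rational(1, 3) ≈ 0.33333)
Mul(Mul(-20, -45), I) = Mul(Mul(-20, -45), Rational(1, 3)) = Mul(900, Rational(1, 3)) = 300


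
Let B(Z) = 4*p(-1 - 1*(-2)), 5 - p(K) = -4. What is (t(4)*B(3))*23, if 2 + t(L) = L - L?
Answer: -1656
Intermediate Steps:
t(L) = -2 (t(L) = -2 + (L - L) = -2 + 0 = -2)
p(K) = 9 (p(K) = 5 - 1*(-4) = 5 + 4 = 9)
B(Z) = 36 (B(Z) = 4*9 = 36)
(t(4)*B(3))*23 = -2*36*23 = -72*23 = -1656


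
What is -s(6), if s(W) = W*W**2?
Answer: -216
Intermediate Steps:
s(W) = W**3
-s(6) = -1*6**3 = -1*216 = -216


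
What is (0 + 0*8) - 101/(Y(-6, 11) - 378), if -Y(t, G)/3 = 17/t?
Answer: 202/739 ≈ 0.27334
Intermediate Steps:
Y(t, G) = -51/t
(0 + 0*8) - 101/(Y(-6, 11) - 378) = (0 + 0*8) - 101/(-51/(-6) - 378) = (0 + 0) - 101/(-51*(-⅙) - 378) = 0 - 101/(17/2 - 378) = 0 - 101/(-739/2) = 0 - 101*(-2/739) = 0 + 202/739 = 202/739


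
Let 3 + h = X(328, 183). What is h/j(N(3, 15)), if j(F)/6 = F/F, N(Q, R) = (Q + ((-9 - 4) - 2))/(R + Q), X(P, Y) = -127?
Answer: -65/3 ≈ -21.667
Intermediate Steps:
h = -130 (h = -3 - 127 = -130)
N(Q, R) = (-15 + Q)/(Q + R) (N(Q, R) = (Q + (-13 - 2))/(Q + R) = (Q - 15)/(Q + R) = (-15 + Q)/(Q + R))
j(F) = 6 (j(F) = 6*(F/F) = 6*1 = 6)
h/j(N(3, 15)) = -130/6 = -130*⅙ = -65/3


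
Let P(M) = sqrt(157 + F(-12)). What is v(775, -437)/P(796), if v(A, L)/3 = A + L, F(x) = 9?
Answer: 507*sqrt(166)/83 ≈ 78.702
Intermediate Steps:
v(A, L) = 3*A + 3*L (v(A, L) = 3*(A + L) = 3*A + 3*L)
P(M) = sqrt(166) (P(M) = sqrt(157 + 9) = sqrt(166))
v(775, -437)/P(796) = (3*775 + 3*(-437))/(sqrt(166)) = (2325 - 1311)*(sqrt(166)/166) = 1014*(sqrt(166)/166) = 507*sqrt(166)/83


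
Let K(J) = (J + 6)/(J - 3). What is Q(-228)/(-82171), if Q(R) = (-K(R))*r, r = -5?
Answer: -370/6327167 ≈ -5.8478e-5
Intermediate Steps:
K(J) = (6 + J)/(-3 + J)
Q(R) = 5*(6 + R)/(-3 + R) (Q(R) = -(6 + R)/(-3 + R)*(-5) = 5*(6 + R)/(-3 + R))
Q(-228)/(-82171) = (5*(6 - 228)/(-3 - 228))/(-82171) = (5*(-222)/(-231))*(-1/82171) = (5*(-1/231)*(-222))*(-1/82171) = (370/77)*(-1/82171) = -370/6327167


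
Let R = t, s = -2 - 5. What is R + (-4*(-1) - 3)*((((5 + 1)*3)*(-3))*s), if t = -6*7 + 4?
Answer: 340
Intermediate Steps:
s = -7
t = -38 (t = -42 + 4 = -38)
R = -38
R + (-4*(-1) - 3)*((((5 + 1)*3)*(-3))*s) = -38 + (-4*(-1) - 3)*((((5 + 1)*3)*(-3))*(-7)) = -38 + (4 - 3)*(((6*3)*(-3))*(-7)) = -38 + 1*((18*(-3))*(-7)) = -38 + 1*(-54*(-7)) = -38 + 1*378 = -38 + 378 = 340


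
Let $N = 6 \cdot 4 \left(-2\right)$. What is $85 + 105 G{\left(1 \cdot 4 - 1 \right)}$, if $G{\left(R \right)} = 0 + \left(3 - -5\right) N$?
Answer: $-40235$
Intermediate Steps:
$N = -48$ ($N = 24 \left(-2\right) = -48$)
$G{\left(R \right)} = -384$ ($G{\left(R \right)} = 0 + \left(3 - -5\right) \left(-48\right) = 0 + \left(3 + 5\right) \left(-48\right) = 0 + 8 \left(-48\right) = 0 - 384 = -384$)
$85 + 105 G{\left(1 \cdot 4 - 1 \right)} = 85 + 105 \left(-384\right) = 85 - 40320 = -40235$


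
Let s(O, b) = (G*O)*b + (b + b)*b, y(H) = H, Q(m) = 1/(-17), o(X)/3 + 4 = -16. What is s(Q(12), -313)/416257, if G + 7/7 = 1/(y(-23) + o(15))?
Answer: 276442226/587338627 ≈ 0.47067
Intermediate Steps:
o(X) = -60 (o(X) = -12 + 3*(-16) = -12 - 48 = -60)
Q(m) = -1/17
G = -84/83 (G = -1 + 1/(-23 - 60) = -1 + 1/(-83) = -1 - 1/83 = -84/83 ≈ -1.0120)
s(O, b) = 2*b**2 - 84*O*b/83 (s(O, b) = (-84*O/83)*b + (b + b)*b = -84*O*b/83 + (2*b)*b = -84*O*b/83 + 2*b**2 = 2*b**2 - 84*O*b/83)
s(Q(12), -313)/416257 = ((2/83)*(-313)*(-42*(-1/17) + 83*(-313)))/416257 = ((2/83)*(-313)*(42/17 - 25979))*(1/416257) = ((2/83)*(-313)*(-441601/17))*(1/416257) = (276442226/1411)*(1/416257) = 276442226/587338627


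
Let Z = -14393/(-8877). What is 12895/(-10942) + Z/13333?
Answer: -1526056555489/1295062742622 ≈ -1.1784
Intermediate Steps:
Z = 14393/8877 (Z = -14393*(-1/8877) = 14393/8877 ≈ 1.6214)
12895/(-10942) + Z/13333 = 12895/(-10942) + (14393/8877)/13333 = 12895*(-1/10942) + (14393/8877)*(1/13333) = -12895/10942 + 14393/118357041 = -1526056555489/1295062742622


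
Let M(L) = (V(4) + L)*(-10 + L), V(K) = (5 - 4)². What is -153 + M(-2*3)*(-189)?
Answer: -15273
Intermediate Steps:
V(K) = 1 (V(K) = 1² = 1)
M(L) = (1 + L)*(-10 + L)
-153 + M(-2*3)*(-189) = -153 + (-10 + (-2*3)² - (-18)*3)*(-189) = -153 + (-10 + (-6)² - 9*(-6))*(-189) = -153 + (-10 + 36 + 54)*(-189) = -153 + 80*(-189) = -153 - 15120 = -15273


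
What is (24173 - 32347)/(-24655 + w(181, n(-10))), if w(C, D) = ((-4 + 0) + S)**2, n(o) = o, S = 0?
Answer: 8174/24639 ≈ 0.33175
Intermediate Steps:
w(C, D) = 16 (w(C, D) = ((-4 + 0) + 0)**2 = (-4 + 0)**2 = (-4)**2 = 16)
(24173 - 32347)/(-24655 + w(181, n(-10))) = (24173 - 32347)/(-24655 + 16) = -8174/(-24639) = -8174*(-1/24639) = 8174/24639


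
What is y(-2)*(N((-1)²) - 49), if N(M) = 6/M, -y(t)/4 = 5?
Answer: 860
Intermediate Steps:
y(t) = -20 (y(t) = -4*5 = -20)
y(-2)*(N((-1)²) - 49) = -20*(6/((-1)²) - 49) = -20*(6/1 - 49) = -20*(6*1 - 49) = -20*(6 - 49) = -20*(-43) = 860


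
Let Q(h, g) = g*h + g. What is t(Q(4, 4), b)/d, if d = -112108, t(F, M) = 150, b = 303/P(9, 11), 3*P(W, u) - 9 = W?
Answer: -75/56054 ≈ -0.0013380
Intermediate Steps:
P(W, u) = 3 + W/3
Q(h, g) = g + g*h
b = 101/2 (b = 303/(3 + (⅓)*9) = 303/(3 + 3) = 303/6 = 303*(⅙) = 101/2 ≈ 50.500)
t(Q(4, 4), b)/d = 150/(-112108) = 150*(-1/112108) = -75/56054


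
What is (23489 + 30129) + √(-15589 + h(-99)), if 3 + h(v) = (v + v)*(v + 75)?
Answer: 53618 + 2*I*√2710 ≈ 53618.0 + 104.12*I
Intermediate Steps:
h(v) = -3 + 2*v*(75 + v) (h(v) = -3 + (v + v)*(v + 75) = -3 + (2*v)*(75 + v) = -3 + 2*v*(75 + v))
(23489 + 30129) + √(-15589 + h(-99)) = (23489 + 30129) + √(-15589 + (-3 + 2*(-99)² + 150*(-99))) = 53618 + √(-15589 + (-3 + 2*9801 - 14850)) = 53618 + √(-15589 + (-3 + 19602 - 14850)) = 53618 + √(-15589 + 4749) = 53618 + √(-10840) = 53618 + 2*I*√2710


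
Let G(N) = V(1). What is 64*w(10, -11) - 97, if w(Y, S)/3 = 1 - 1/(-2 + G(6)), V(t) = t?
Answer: 287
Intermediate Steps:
G(N) = 1
w(Y, S) = 6 (w(Y, S) = 3*(1 - 1/(-2 + 1)) = 3*(1 - 1/(-1)) = 3*(1 - 1*(-1)) = 3*(1 + 1) = 3*2 = 6)
64*w(10, -11) - 97 = 64*6 - 97 = 384 - 97 = 287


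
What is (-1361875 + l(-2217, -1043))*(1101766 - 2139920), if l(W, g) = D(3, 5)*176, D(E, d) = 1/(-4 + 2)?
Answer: 1413927336302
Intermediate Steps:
D(E, d) = -½ (D(E, d) = 1/(-2) = -½)
l(W, g) = -88 (l(W, g) = -½*176 = -88)
(-1361875 + l(-2217, -1043))*(1101766 - 2139920) = (-1361875 - 88)*(1101766 - 2139920) = -1361963*(-1038154) = 1413927336302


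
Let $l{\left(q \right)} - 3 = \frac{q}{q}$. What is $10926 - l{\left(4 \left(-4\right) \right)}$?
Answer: $10922$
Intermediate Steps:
$l{\left(q \right)} = 4$ ($l{\left(q \right)} = 3 + \frac{q}{q} = 3 + 1 = 4$)
$10926 - l{\left(4 \left(-4\right) \right)} = 10926 - 4 = 10922$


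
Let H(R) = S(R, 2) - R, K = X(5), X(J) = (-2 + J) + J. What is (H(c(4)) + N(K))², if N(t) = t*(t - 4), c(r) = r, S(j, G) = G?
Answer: 900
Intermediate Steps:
X(J) = -2 + 2*J
K = 8 (K = -2 + 2*5 = -2 + 10 = 8)
N(t) = t*(-4 + t)
H(R) = 2 - R
(H(c(4)) + N(K))² = ((2 - 1*4) + 8*(-4 + 8))² = ((2 - 4) + 8*4)² = (-2 + 32)² = 30² = 900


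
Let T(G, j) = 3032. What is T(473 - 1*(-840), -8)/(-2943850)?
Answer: -1516/1471925 ≈ -0.0010299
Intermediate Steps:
T(473 - 1*(-840), -8)/(-2943850) = 3032/(-2943850) = 3032*(-1/2943850) = -1516/1471925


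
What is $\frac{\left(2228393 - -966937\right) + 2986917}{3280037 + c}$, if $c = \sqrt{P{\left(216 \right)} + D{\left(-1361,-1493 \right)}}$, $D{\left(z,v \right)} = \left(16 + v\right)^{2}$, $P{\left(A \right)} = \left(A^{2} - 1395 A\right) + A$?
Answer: $\frac{6759332967713}{3586213598096} - \frac{2060749 \sqrt{1927081}}{3586213598096} \approx 1.884$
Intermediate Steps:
$P{\left(A \right)} = A^{2} - 1394 A$
$c = \sqrt{1927081}$ ($c = \sqrt{216 \left(-1394 + 216\right) + \left(16 - 1493\right)^{2}} = \sqrt{216 \left(-1178\right) + \left(-1477\right)^{2}} = \sqrt{-254448 + 2181529} = \sqrt{1927081} \approx 1388.2$)
$\frac{\left(2228393 - -966937\right) + 2986917}{3280037 + c} = \frac{\left(2228393 - -966937\right) + 2986917}{3280037 + \sqrt{1927081}} = \frac{\left(2228393 + 966937\right) + 2986917}{3280037 + \sqrt{1927081}} = \frac{3195330 + 2986917}{3280037 + \sqrt{1927081}} = \frac{6182247}{3280037 + \sqrt{1927081}}$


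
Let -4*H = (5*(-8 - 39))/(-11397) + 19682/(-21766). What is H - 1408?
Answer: -174611839715/124033551 ≈ -1407.8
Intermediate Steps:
H = 27400093/124033551 (H = -((5*(-8 - 39))/(-11397) + 19682/(-21766))/4 = -((5*(-47))*(-1/11397) + 19682*(-1/21766))/4 = -(-235*(-1/11397) - 9841/10883)/4 = -(235/11397 - 9841/10883)/4 = -1/4*(-109600372/124033551) = 27400093/124033551 ≈ 0.22091)
H - 1408 = 27400093/124033551 - 1408 = -174611839715/124033551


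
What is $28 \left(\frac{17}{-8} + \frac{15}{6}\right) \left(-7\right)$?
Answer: $- \frac{147}{2} \approx -73.5$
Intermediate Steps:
$28 \left(\frac{17}{-8} + \frac{15}{6}\right) \left(-7\right) = 28 \left(17 \left(- \frac{1}{8}\right) + 15 \cdot \frac{1}{6}\right) \left(-7\right) = 28 \left(- \frac{17}{8} + \frac{5}{2}\right) \left(-7\right) = 28 \cdot \frac{3}{8} \left(-7\right) = \frac{21}{2} \left(-7\right) = - \frac{147}{2}$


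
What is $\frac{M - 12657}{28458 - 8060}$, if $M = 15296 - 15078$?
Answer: $- \frac{1777}{2914} \approx -0.60981$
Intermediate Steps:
$M = 218$
$\frac{M - 12657}{28458 - 8060} = \frac{218 - 12657}{28458 - 8060} = - \frac{12439}{20398} = \left(-12439\right) \frac{1}{20398} = - \frac{1777}{2914}$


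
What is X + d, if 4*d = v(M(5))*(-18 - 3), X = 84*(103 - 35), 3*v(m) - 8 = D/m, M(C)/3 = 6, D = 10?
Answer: 205093/36 ≈ 5697.0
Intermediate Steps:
M(C) = 18 (M(C) = 3*6 = 18)
v(m) = 8/3 + 10/(3*m) (v(m) = 8/3 + (10/m)/3 = 8/3 + 10/(3*m))
X = 5712 (X = 84*68 = 5712)
d = -539/36 (d = (((⅔)*(5 + 4*18)/18)*(-18 - 3))/4 = (((⅔)*(1/18)*(5 + 72))*(-21))/4 = (((⅔)*(1/18)*77)*(-21))/4 = ((77/27)*(-21))/4 = (¼)*(-539/9) = -539/36 ≈ -14.972)
X + d = 5712 - 539/36 = 205093/36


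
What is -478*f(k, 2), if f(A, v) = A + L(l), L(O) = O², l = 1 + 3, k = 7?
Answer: -10994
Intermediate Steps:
l = 4
f(A, v) = 16 + A (f(A, v) = A + 4² = A + 16 = 16 + A)
-478*f(k, 2) = -478*(16 + 7) = -478*23 = -10994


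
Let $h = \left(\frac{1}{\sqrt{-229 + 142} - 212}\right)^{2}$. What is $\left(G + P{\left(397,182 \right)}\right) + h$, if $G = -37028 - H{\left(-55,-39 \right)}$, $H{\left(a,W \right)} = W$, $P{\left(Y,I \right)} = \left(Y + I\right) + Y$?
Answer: $-36013 + \frac{1}{\left(212 - i \sqrt{87}\right)^{2}} \approx -36013.0 + 1.9503 \cdot 10^{-6} i$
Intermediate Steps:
$P{\left(Y,I \right)} = I + 2 Y$ ($P{\left(Y,I \right)} = \left(I + Y\right) + Y = I + 2 Y$)
$G = -36989$ ($G = -37028 - -39 = -37028 + 39 = -36989$)
$h = \frac{1}{\left(-212 + i \sqrt{87}\right)^{2}}$ ($h = \left(\frac{1}{\sqrt{-87} - 212}\right)^{2} = \left(\frac{1}{i \sqrt{87} - 212}\right)^{2} = \left(\frac{1}{-212 + i \sqrt{87}}\right)^{2} = \frac{1}{\left(-212 + i \sqrt{87}\right)^{2}} \approx 2.2121 \cdot 10^{-5} + 1.9503 \cdot 10^{-6} i$)
$\left(G + P{\left(397,182 \right)}\right) + h = \left(-36989 + \left(182 + 2 \cdot 397\right)\right) + \frac{1}{\left(212 - i \sqrt{87}\right)^{2}} = \left(-36989 + \left(182 + 794\right)\right) + \frac{1}{\left(212 - i \sqrt{87}\right)^{2}} = \left(-36989 + 976\right) + \frac{1}{\left(212 - i \sqrt{87}\right)^{2}} = -36013 + \frac{1}{\left(212 - i \sqrt{87}\right)^{2}}$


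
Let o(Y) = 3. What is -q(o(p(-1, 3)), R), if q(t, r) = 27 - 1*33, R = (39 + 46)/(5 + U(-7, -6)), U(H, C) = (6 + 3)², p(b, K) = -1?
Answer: 6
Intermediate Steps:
U(H, C) = 81 (U(H, C) = 9² = 81)
R = 85/86 (R = (39 + 46)/(5 + 81) = 85/86 ≈ 0.98837)
q(t, r) = -6 (q(t, r) = 27 - 33 = -6)
-q(o(p(-1, 3)), R) = -1*(-6) = 6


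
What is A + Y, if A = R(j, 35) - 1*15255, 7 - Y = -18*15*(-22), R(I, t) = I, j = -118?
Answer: -21306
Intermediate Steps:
Y = -5933 (Y = 7 - (-18*15)*(-22) = 7 - (-270)*(-22) = 7 - 1*5940 = 7 - 5940 = -5933)
A = -15373 (A = -118 - 1*15255 = -118 - 15255 = -15373)
A + Y = -15373 - 5933 = -21306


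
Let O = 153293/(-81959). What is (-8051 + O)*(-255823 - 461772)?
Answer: 473616432929190/81959 ≈ 5.7787e+9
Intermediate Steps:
O = -153293/81959 (O = 153293*(-1/81959) = -153293/81959 ≈ -1.8704)
(-8051 + O)*(-255823 - 461772) = (-8051 - 153293/81959)*(-255823 - 461772) = -660005202/81959*(-717595) = 473616432929190/81959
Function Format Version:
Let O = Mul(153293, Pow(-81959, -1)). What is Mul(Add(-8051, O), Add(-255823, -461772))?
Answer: Rational(473616432929190, 81959) ≈ 5.7787e+9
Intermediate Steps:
O = Rational(-153293, 81959) (O = Mul(153293, Rational(-1, 81959)) = Rational(-153293, 81959) ≈ -1.8704)
Mul(Add(-8051, O), Add(-255823, -461772)) = Mul(Add(-8051, Rational(-153293, 81959)), Add(-255823, -461772)) = Mul(Rational(-660005202, 81959), -717595) = Rational(473616432929190, 81959)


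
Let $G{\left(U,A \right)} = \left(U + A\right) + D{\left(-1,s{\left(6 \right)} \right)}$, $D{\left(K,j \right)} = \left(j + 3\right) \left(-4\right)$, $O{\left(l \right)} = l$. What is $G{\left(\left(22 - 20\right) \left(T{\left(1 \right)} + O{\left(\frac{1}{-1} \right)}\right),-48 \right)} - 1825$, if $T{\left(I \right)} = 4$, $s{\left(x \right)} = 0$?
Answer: $-1879$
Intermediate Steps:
$D{\left(K,j \right)} = -12 - 4 j$ ($D{\left(K,j \right)} = \left(3 + j\right) \left(-4\right) = -12 - 4 j$)
$G{\left(U,A \right)} = -12 + A + U$ ($G{\left(U,A \right)} = \left(U + A\right) - 12 = \left(A + U\right) + \left(-12 + 0\right) = \left(A + U\right) - 12 = -12 + A + U$)
$G{\left(\left(22 - 20\right) \left(T{\left(1 \right)} + O{\left(\frac{1}{-1} \right)}\right),-48 \right)} - 1825 = \left(-12 - 48 + \left(22 - 20\right) \left(4 + \frac{1}{-1}\right)\right) - 1825 = \left(-12 - 48 + 2 \left(4 - 1\right)\right) - 1825 = \left(-12 - 48 + 2 \cdot 3\right) - 1825 = \left(-12 - 48 + 6\right) - 1825 = -54 - 1825 = -1879$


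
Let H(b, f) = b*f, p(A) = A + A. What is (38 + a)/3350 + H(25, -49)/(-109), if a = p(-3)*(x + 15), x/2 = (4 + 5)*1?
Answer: 408631/36515 ≈ 11.191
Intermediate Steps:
x = 18 (x = 2*((4 + 5)*1) = 2*(9*1) = 2*9 = 18)
p(A) = 2*A
a = -198 (a = (2*(-3))*(18 + 15) = -6*33 = -198)
(38 + a)/3350 + H(25, -49)/(-109) = (38 - 198)/3350 + (25*(-49))/(-109) = -160*1/3350 - 1225*(-1/109) = -16/335 + 1225/109 = 408631/36515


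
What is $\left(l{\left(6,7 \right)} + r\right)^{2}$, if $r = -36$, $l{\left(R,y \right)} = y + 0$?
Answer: $841$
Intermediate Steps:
$l{\left(R,y \right)} = y$
$\left(l{\left(6,7 \right)} + r\right)^{2} = \left(7 - 36\right)^{2} = \left(-29\right)^{2} = 841$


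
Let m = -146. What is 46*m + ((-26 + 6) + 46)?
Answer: -6690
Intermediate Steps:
46*m + ((-26 + 6) + 46) = 46*(-146) + ((-26 + 6) + 46) = -6716 + (-20 + 46) = -6716 + 26 = -6690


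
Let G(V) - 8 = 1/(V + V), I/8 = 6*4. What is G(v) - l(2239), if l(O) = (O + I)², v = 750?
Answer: -8864629499/1500 ≈ -5.9098e+6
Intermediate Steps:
I = 192 (I = 8*(6*4) = 8*24 = 192)
l(O) = (192 + O)² (l(O) = (O + 192)² = (192 + O)²)
G(V) = 8 + 1/(2*V) (G(V) = 8 + 1/(V + V) = 8 + 1/(2*V))
G(v) - l(2239) = (8 + (½)/750) - (192 + 2239)² = (8 + (½)*(1/750)) - 1*2431² = (8 + 1/1500) - 1*5909761 = 12001/1500 - 5909761 = -8864629499/1500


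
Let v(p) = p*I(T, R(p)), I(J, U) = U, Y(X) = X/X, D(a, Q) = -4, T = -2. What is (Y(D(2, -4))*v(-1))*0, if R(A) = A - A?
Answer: 0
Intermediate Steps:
Y(X) = 1
R(A) = 0
v(p) = 0 (v(p) = p*0 = 0)
(Y(D(2, -4))*v(-1))*0 = (1*0)*0 = 0*0 = 0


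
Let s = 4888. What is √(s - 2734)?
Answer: √2154 ≈ 46.411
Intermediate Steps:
√(s - 2734) = √(4888 - 2734) = √2154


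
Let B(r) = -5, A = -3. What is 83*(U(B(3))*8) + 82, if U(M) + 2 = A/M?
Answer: -4238/5 ≈ -847.60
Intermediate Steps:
U(M) = -2 - 3/M
83*(U(B(3))*8) + 82 = 83*((-2 - 3/(-5))*8) + 82 = 83*((-2 - 3*(-⅕))*8) + 82 = 83*((-2 + ⅗)*8) + 82 = 83*(-7/5*8) + 82 = 83*(-56/5) + 82 = -4648/5 + 82 = -4238/5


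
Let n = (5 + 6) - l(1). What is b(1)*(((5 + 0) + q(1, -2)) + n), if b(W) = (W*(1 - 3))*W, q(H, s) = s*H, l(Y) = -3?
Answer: -34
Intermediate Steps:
q(H, s) = H*s
b(W) = -2*W**2 (b(W) = (W*(-2))*W = (-2*W)*W = -2*W**2)
n = 14 (n = (5 + 6) - 1*(-3) = 11 + 3 = 14)
b(1)*(((5 + 0) + q(1, -2)) + n) = (-2*1**2)*(((5 + 0) + 1*(-2)) + 14) = (-2*1)*((5 - 2) + 14) = -2*(3 + 14) = -2*17 = -34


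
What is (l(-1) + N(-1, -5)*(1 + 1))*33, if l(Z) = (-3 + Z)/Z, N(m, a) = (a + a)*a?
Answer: 3432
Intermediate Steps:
N(m, a) = 2*a² (N(m, a) = (2*a)*a = 2*a²)
l(Z) = (-3 + Z)/Z
(l(-1) + N(-1, -5)*(1 + 1))*33 = ((-3 - 1)/(-1) + (2*(-5)²)*(1 + 1))*33 = (-1*(-4) + (2*25)*2)*33 = (4 + 50*2)*33 = (4 + 100)*33 = 104*33 = 3432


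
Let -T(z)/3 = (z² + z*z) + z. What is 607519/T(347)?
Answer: -607519/723495 ≈ -0.83970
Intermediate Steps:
T(z) = -6*z² - 3*z (T(z) = -3*((z² + z*z) + z) = -3*((z² + z²) + z) = -3*(2*z² + z) = -3*(z + 2*z²) = -6*z² - 3*z)
607519/T(347) = 607519/((-3*347*(1 + 2*347))) = 607519/((-3*347*(1 + 694))) = 607519/((-3*347*695)) = 607519/(-723495) = 607519*(-1/723495) = -607519/723495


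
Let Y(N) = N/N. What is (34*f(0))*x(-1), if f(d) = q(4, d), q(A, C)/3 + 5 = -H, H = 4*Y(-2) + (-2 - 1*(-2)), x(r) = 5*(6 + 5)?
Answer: -50490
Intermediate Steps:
Y(N) = 1
x(r) = 55 (x(r) = 5*11 = 55)
H = 4 (H = 4*1 + (-2 - 1*(-2)) = 4 + (-2 + 2) = 4 + 0 = 4)
q(A, C) = -27 (q(A, C) = -15 + 3*(-1*4) = -15 + 3*(-4) = -15 - 12 = -27)
f(d) = -27
(34*f(0))*x(-1) = (34*(-27))*55 = -918*55 = -50490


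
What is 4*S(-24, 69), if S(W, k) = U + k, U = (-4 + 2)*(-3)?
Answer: 300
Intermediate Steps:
U = 6 (U = -2*(-3) = 6)
S(W, k) = 6 + k
4*S(-24, 69) = 4*(6 + 69) = 4*75 = 300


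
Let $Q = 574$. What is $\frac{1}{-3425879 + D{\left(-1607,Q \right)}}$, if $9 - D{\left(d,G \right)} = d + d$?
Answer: $- \frac{1}{3422656} \approx -2.9217 \cdot 10^{-7}$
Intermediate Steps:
$D{\left(d,G \right)} = 9 - 2 d$ ($D{\left(d,G \right)} = 9 - \left(d + d\right) = 9 - 2 d$)
$\frac{1}{-3425879 + D{\left(-1607,Q \right)}} = \frac{1}{-3425879 + \left(9 - -3214\right)} = \frac{1}{-3425879 + \left(9 + 3214\right)} = \frac{1}{-3425879 + 3223} = \frac{1}{-3422656} = - \frac{1}{3422656}$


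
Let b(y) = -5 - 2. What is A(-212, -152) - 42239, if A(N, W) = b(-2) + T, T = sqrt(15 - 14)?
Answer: -42245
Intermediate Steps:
T = 1 (T = sqrt(1) = 1)
b(y) = -7
A(N, W) = -6 (A(N, W) = -7 + 1 = -6)
A(-212, -152) - 42239 = -6 - 42239 = -42245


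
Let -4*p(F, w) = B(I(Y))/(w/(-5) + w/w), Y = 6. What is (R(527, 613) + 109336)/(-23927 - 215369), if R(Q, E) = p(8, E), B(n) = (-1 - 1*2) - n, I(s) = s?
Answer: -265905107/581967872 ≈ -0.45691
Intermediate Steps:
B(n) = -3 - n (B(n) = (-1 - 2) - n = -3 - n)
p(F, w) = 9/(4*(1 - w/5)) (p(F, w) = -(-3 - 1*6)/(4*(w/(-5) + w/w)) = -(-3 - 6)/(4*(w*(-1/5) + 1)) = -(-9)/(4*(-w/5 + 1)) = -(-9)/(4*(1 - w/5)) = 9/(4*(1 - w/5)))
R(Q, E) = -45/(-20 + 4*E)
(R(527, 613) + 109336)/(-23927 - 215369) = (-45/(-20 + 4*613) + 109336)/(-23927 - 215369) = (-45/(-20 + 2452) + 109336)/(-239296) = (-45/2432 + 109336)*(-1/239296) = (265905107/2432)*(-1/239296) = -265905107/581967872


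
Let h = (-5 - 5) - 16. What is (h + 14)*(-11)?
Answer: 132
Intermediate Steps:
h = -26 (h = -10 - 16 = -26)
(h + 14)*(-11) = (-26 + 14)*(-11) = -12*(-11) = 132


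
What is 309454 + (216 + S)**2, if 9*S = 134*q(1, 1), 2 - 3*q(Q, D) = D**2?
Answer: 261185122/729 ≈ 3.5828e+5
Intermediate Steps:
q(Q, D) = 2/3 - D**2/3
S = 134/27 (S = (134*(2/3 - 1/3*1**2))/9 = (134*(2/3 - 1/3*1))/9 = (134*(2/3 - 1/3))/9 = (134*(1/3))/9 = (1/9)*(134/3) = 134/27 ≈ 4.9630)
309454 + (216 + S)**2 = 309454 + (216 + 134/27)**2 = 309454 + (5966/27)**2 = 309454 + 35593156/729 = 261185122/729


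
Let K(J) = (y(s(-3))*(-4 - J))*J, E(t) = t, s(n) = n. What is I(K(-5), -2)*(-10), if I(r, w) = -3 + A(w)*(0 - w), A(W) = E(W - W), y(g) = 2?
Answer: 30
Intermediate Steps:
K(J) = J*(-8 - 2*J) (K(J) = (2*(-4 - J))*J = (-8 - 2*J)*J = J*(-8 - 2*J))
A(W) = 0 (A(W) = W - W = 0)
I(r, w) = -3 (I(r, w) = -3 + 0*(0 - w) = -3 + 0*(-w) = -3 + 0 = -3)
I(K(-5), -2)*(-10) = -3*(-10) = 30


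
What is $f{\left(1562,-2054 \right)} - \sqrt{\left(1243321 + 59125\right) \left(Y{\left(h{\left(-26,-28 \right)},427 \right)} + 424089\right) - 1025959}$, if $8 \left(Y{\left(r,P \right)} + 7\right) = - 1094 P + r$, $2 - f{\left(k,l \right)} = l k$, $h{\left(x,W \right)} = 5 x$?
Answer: $3208350 - \sqrt{476268961422} \approx 2.5182 \cdot 10^{6}$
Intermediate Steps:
$f{\left(k,l \right)} = 2 - k l$ ($f{\left(k,l \right)} = 2 - l k = 2 - k l$)
$Y{\left(r,P \right)} = -7 - \frac{547 P}{4} + \frac{r}{8}$ ($Y{\left(r,P \right)} = -7 + \frac{- 1094 P + r}{8} = -7 + \frac{r - 1094 P}{8} = -7 - \left(- \frac{r}{8} + \frac{547 P}{4}\right) = -7 - \frac{547 P}{4} + \frac{r}{8}$)
$f{\left(1562,-2054 \right)} - \sqrt{\left(1243321 + 59125\right) \left(Y{\left(h{\left(-26,-28 \right)},427 \right)} + 424089\right) - 1025959} = \left(2 - 1562 \left(-2054\right)\right) - \sqrt{\left(1243321 + 59125\right) \left(\left(-7 - \frac{233569}{4} + \frac{5 \left(-26\right)}{8}\right) + 424089\right) - 1025959} = \left(2 + 3208348\right) - \sqrt{1302446 \left(\left(-7 - \frac{233569}{4} + \frac{1}{8} \left(-130\right)\right) + 424089\right) - 1025959} = 3208350 - \sqrt{1302446 \left(\left(-7 - \frac{233569}{4} - \frac{65}{4}\right) + 424089\right) - 1025959} = 3208350 - \sqrt{1302446 \left(- \frac{116831}{2} + 424089\right) - 1025959} = 3208350 - \sqrt{1302446 \cdot \frac{731347}{2} - 1025959} = 3208350 - \sqrt{476269987381 - 1025959} = 3208350 - \sqrt{476268961422}$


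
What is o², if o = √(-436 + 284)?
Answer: -152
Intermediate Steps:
o = 2*I*√38 (o = √(-152) = 2*I*√38 ≈ 12.329*I)
o² = (2*I*√38)² = -152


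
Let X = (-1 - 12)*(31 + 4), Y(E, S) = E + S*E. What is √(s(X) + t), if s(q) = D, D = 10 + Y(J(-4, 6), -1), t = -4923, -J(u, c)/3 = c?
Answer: 17*I*√17 ≈ 70.093*I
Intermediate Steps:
J(u, c) = -3*c
Y(E, S) = E + E*S
D = 10 (D = 10 + (-3*6)*(1 - 1) = 10 - 18*0 = 10 + 0 = 10)
X = -455 (X = -13*35 = -455)
s(q) = 10
√(s(X) + t) = √(10 - 4923) = √(-4913) = 17*I*√17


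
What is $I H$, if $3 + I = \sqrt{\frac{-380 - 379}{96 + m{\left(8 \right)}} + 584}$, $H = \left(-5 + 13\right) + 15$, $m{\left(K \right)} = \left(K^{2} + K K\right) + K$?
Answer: $-69 + \frac{23 \sqrt{7814282}}{116} \approx 485.26$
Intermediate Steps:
$m{\left(K \right)} = K + 2 K^{2}$ ($m{\left(K \right)} = \left(K^{2} + K^{2}\right) + K = 2 K^{2} + K = K + 2 K^{2}$)
$H = 23$ ($H = 8 + 15 = 23$)
$I = -3 + \frac{\sqrt{7814282}}{116}$ ($I = -3 + \sqrt{\frac{-380 - 379}{96 + 8 \left(1 + 2 \cdot 8\right)} + 584} = -3 + \sqrt{- \frac{759}{96 + 8 \left(1 + 16\right)} + 584} = -3 + \sqrt{- \frac{759}{96 + 8 \cdot 17} + 584} = -3 + \sqrt{- \frac{759}{96 + 136} + 584} = -3 + \sqrt{- \frac{759}{232} + 584} = -3 + \sqrt{\frac{134729}{232}} = -3 + \frac{\sqrt{7814282}}{116} \approx 21.098$)
$I H = \left(-3 + \frac{\sqrt{7814282}}{116}\right) 23 = -69 + \frac{23 \sqrt{7814282}}{116}$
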